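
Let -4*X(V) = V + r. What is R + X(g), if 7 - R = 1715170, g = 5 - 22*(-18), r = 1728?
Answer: -6862781/4 ≈ -1.7157e+6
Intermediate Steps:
g = 401 (g = 5 + 396 = 401)
R = -1715163 (R = 7 - 1*1715170 = 7 - 1715170 = -1715163)
X(V) = -432 - V/4 (X(V) = -(V + 1728)/4 = -(1728 + V)/4 = -432 - V/4)
R + X(g) = -1715163 + (-432 - ¼*401) = -1715163 + (-432 - 401/4) = -1715163 - 2129/4 = -6862781/4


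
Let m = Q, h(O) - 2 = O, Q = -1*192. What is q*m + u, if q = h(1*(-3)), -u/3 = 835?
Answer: -2313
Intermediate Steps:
u = -2505 (u = -3*835 = -2505)
Q = -192
h(O) = 2 + O
q = -1 (q = 2 + 1*(-3) = 2 - 3 = -1)
m = -192
q*m + u = -1*(-192) - 2505 = 192 - 2505 = -2313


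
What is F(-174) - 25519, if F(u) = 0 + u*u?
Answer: 4757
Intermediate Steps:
F(u) = u² (F(u) = 0 + u² = u²)
F(-174) - 25519 = (-174)² - 25519 = 30276 - 25519 = 4757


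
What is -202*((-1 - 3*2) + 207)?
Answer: -40400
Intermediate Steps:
-202*((-1 - 3*2) + 207) = -202*((-1 - 6) + 207) = -202*(-7 + 207) = -202*200 = -40400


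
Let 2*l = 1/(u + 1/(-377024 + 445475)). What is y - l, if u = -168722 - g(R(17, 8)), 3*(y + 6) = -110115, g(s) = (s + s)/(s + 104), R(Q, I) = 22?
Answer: -17807293461911859/485066968030 ≈ -36711.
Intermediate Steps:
g(s) = 2*s/(104 + s) (g(s) = (2*s)/(104 + s) = 2*s/(104 + s))
y = -36711 (y = -6 + (⅓)*(-110115) = -6 - 36705 = -36711)
u = -10629508/63 (u = -168722 - 2*22/(104 + 22) = -168722 - 2*22/126 = -168722 - 1*22/63 = -168722 - 22/63 = -10629508/63 ≈ -1.6872e+5)
l = -1437471/485066968030 (l = 1/(2*(-10629508/63 + 1/(-377024 + 445475))) = 1/(2*(-10629508/63 + 1/68451)) = 1/(2*(-242533484015/1437471)) = (½)*(-1437471/242533484015) = -1437471/485066968030 ≈ -2.9634e-6)
y - l = -36711 - 1*(-1437471/485066968030) = -36711 + 1437471/485066968030 = -17807293461911859/485066968030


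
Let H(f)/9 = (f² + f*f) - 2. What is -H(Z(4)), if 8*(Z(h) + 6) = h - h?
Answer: -630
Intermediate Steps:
Z(h) = -6 (Z(h) = -6 + (h - h)/8 = -6 + (⅛)*0 = -6 + 0 = -6)
H(f) = -18 + 18*f² (H(f) = 9*((f² + f*f) - 2) = 9*((f² + f²) - 2) = 9*(2*f² - 2) = 9*(-2 + 2*f²) = -18 + 18*f²)
-H(Z(4)) = -(-18 + 18*(-6)²) = -(-18 + 18*36) = -(-18 + 648) = -1*630 = -630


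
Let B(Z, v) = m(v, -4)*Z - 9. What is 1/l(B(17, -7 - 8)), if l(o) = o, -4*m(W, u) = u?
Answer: ⅛ ≈ 0.12500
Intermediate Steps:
m(W, u) = -u/4
B(Z, v) = -9 + Z (B(Z, v) = (-¼*(-4))*Z - 9 = 1*Z - 9 = Z - 9 = -9 + Z)
1/l(B(17, -7 - 8)) = 1/(-9 + 17) = 1/8 = ⅛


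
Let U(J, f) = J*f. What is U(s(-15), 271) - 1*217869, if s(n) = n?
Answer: -221934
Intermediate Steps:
U(s(-15), 271) - 1*217869 = -15*271 - 1*217869 = -4065 - 217869 = -221934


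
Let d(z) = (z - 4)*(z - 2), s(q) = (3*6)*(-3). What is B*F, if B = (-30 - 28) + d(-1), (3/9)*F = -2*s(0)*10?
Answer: -139320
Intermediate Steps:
s(q) = -54 (s(q) = 18*(-3) = -54)
F = 3240 (F = 3*(-2*(-54)*10) = 3*(108*10) = 3*1080 = 3240)
d(z) = (-4 + z)*(-2 + z)
B = -43 (B = (-30 - 28) + (8 + (-1)**2 - 6*(-1)) = -58 + (8 + 1 + 6) = -58 + 15 = -43)
B*F = -43*3240 = -139320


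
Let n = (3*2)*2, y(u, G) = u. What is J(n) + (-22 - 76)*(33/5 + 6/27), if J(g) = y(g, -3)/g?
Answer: -30041/45 ≈ -667.58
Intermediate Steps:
n = 12 (n = 6*2 = 12)
J(g) = 1 (J(g) = g/g = 1)
J(n) + (-22 - 76)*(33/5 + 6/27) = 1 + (-22 - 76)*(33/5 + 6/27) = 1 - 98*(33*(1/5) + 6*(1/27)) = 1 - 98*(33/5 + 2/9) = 1 - 98*307/45 = 1 - 30086/45 = -30041/45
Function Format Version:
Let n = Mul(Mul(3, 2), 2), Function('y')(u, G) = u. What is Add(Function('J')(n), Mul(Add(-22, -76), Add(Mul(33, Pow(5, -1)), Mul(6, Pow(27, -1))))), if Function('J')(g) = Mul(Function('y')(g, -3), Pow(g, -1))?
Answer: Rational(-30041, 45) ≈ -667.58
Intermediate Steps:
n = 12 (n = Mul(6, 2) = 12)
Function('J')(g) = 1 (Function('J')(g) = Mul(g, Pow(g, -1)) = 1)
Add(Function('J')(n), Mul(Add(-22, -76), Add(Mul(33, Pow(5, -1)), Mul(6, Pow(27, -1))))) = Add(1, Mul(Add(-22, -76), Add(Mul(33, Pow(5, -1)), Mul(6, Pow(27, -1))))) = Add(1, Mul(-98, Add(Mul(33, Rational(1, 5)), Mul(6, Rational(1, 27))))) = Add(1, Mul(-98, Add(Rational(33, 5), Rational(2, 9)))) = Add(1, Mul(-98, Rational(307, 45))) = Add(1, Rational(-30086, 45)) = Rational(-30041, 45)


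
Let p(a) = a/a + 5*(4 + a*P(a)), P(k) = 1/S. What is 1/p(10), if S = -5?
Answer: 1/11 ≈ 0.090909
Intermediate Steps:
P(k) = -⅕ (P(k) = 1/(-5) = -⅕)
p(a) = 21 - a (p(a) = a/a + 5*(4 + a*(-⅕)) = 1 + 5*(4 - a/5) = 1 + (20 - a) = 21 - a)
1/p(10) = 1/(21 - 1*10) = 1/(21 - 10) = 1/11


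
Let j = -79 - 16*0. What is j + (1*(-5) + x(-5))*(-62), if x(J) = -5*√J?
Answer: 231 + 310*I*√5 ≈ 231.0 + 693.18*I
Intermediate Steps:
j = -79 (j = -79 - 1*0 = -79 + 0 = -79)
j + (1*(-5) + x(-5))*(-62) = -79 + (1*(-5) - 5*I*√5)*(-62) = -79 + (-5 - 5*I*√5)*(-62) = -79 + (310 + 310*I*√5) = 231 + 310*I*√5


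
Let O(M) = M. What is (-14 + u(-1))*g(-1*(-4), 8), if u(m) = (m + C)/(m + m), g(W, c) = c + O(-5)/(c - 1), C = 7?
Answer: -867/7 ≈ -123.86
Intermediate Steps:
g(W, c) = c - 5/(-1 + c) (g(W, c) = c - 5/(c - 1) = c - 5/(-1 + c))
u(m) = (7 + m)/(2*m) (u(m) = (m + 7)/(m + m) = (7 + m)/((2*m)) = (7 + m)*(1/(2*m)) = (7 + m)/(2*m))
(-14 + u(-1))*g(-1*(-4), 8) = (-14 + (1/2)*(7 - 1)/(-1))*((-5 + 8**2 - 1*8)/(-1 + 8)) = (-14 + (1/2)*(-1)*6)*((-5 + 64 - 8)/7) = (-14 - 3)*((1/7)*51) = -17*51/7 = -867/7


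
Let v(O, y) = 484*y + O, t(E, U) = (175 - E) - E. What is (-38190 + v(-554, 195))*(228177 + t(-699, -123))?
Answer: 12782371000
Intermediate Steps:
t(E, U) = 175 - 2*E
v(O, y) = O + 484*y
(-38190 + v(-554, 195))*(228177 + t(-699, -123)) = (-38190 + (-554 + 484*195))*(228177 + (175 - 2*(-699))) = (-38190 + (-554 + 94380))*(228177 + (175 + 1398)) = (-38190 + 93826)*(228177 + 1573) = 55636*229750 = 12782371000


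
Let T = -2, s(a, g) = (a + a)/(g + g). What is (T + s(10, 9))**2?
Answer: 64/81 ≈ 0.79012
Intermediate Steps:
s(a, g) = a/g (s(a, g) = (2*a)/((2*g)) = (2*a)*(1/(2*g)) = a/g)
(T + s(10, 9))**2 = (-2 + 10/9)**2 = (-8/9)**2 = 64/81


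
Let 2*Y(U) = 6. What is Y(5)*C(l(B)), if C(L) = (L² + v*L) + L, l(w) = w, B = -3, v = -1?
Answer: 27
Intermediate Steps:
Y(U) = 3 (Y(U) = (½)*6 = 3)
C(L) = L² (C(L) = (L² - L) + L = L²)
Y(5)*C(l(B)) = 3*(-3)² = 3*9 = 27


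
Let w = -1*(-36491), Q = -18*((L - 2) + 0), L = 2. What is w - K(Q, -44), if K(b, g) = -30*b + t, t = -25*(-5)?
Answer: 36366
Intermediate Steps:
t = 125
Q = 0 (Q = -18*((2 - 2) + 0) = -18*(0 + 0) = -18*0 = 0)
K(b, g) = 125 - 30*b (K(b, g) = -30*b + 125 = 125 - 30*b)
w = 36491
w - K(Q, -44) = 36491 - (125 - 30*0) = 36491 - (125 + 0) = 36491 - 1*125 = 36491 - 125 = 36366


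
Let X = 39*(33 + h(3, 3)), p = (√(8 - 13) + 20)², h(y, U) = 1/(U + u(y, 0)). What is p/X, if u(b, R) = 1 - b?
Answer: (20 + I*√5)²/1326 ≈ 0.29789 + 0.067453*I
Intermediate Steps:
h(y, U) = 1/(1 + U - y) (h(y, U) = 1/(U + (1 - y)) = 1/(1 + U - y))
p = (20 + I*√5)² (p = (√(-5) + 20)² = (I*√5 + 20)² = (20 + I*√5)² ≈ 395.0 + 89.443*I)
X = 1326 (X = 39*(33 + 1/(1 + 3 - 1*3)) = 39*(33 + 1/(1 + 3 - 3)) = 39*(33 + 1/1) = 39*(33 + 1) = 39*34 = 1326)
p/X = (20 + I*√5)²/1326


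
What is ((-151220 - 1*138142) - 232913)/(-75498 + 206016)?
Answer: -522275/130518 ≈ -4.0016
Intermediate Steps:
((-151220 - 1*138142) - 232913)/(-75498 + 206016) = ((-151220 - 138142) - 232913)/130518 = (-289362 - 232913)*(1/130518) = -522275*1/130518 = -522275/130518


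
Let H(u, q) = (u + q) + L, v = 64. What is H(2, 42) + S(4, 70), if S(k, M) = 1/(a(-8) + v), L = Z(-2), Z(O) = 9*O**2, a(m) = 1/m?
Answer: 40888/511 ≈ 80.016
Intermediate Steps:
L = 36 (L = 9*(-2)**2 = 9*4 = 36)
S(k, M) = 8/511 (S(k, M) = 1/(1/(-8) + 64) = 1/(-1/8 + 64) = 1/(511/8) = 8/511)
H(u, q) = 36 + q + u (H(u, q) = (u + q) + 36 = (q + u) + 36 = 36 + q + u)
H(2, 42) + S(4, 70) = (36 + 42 + 2) + 8/511 = 80 + 8/511 = 40888/511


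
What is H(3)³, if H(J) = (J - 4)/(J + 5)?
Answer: -1/512 ≈ -0.0019531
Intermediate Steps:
H(J) = (-4 + J)/(5 + J)
H(3)³ = ((-4 + 3)/(5 + 3))³ = (-1/8)³ = ((⅛)*(-1))³ = (-⅛)³ = -1/512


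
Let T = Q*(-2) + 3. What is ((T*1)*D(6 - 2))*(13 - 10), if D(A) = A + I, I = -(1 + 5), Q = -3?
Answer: -54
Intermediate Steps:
T = 9 (T = -3*(-2) + 3 = 6 + 3 = 9)
I = -6 (I = -1*6 = -6)
D(A) = -6 + A (D(A) = A - 6 = -6 + A)
((T*1)*D(6 - 2))*(13 - 10) = ((9*1)*(-6 + (6 - 2)))*(13 - 10) = (9*(-6 + 4))*3 = (9*(-2))*3 = -18*3 = -54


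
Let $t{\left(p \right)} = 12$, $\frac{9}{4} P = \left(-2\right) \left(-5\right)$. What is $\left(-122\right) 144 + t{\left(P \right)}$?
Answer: $-17556$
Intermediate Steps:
$P = \frac{40}{9}$ ($P = \frac{4 \left(\left(-2\right) \left(-5\right)\right)}{9} = \frac{4}{9} \cdot 10 = \frac{40}{9} \approx 4.4444$)
$\left(-122\right) 144 + t{\left(P \right)} = \left(-122\right) 144 + 12 = -17568 + 12 = -17556$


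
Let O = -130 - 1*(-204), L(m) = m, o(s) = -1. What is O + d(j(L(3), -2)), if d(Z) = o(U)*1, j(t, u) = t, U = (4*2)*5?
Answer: 73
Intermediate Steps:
U = 40 (U = 8*5 = 40)
d(Z) = -1 (d(Z) = -1*1 = -1)
O = 74 (O = -130 + 204 = 74)
O + d(j(L(3), -2)) = 74 - 1 = 73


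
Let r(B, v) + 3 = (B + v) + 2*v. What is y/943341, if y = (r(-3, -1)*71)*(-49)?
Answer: 1491/44921 ≈ 0.033192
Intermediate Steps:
r(B, v) = -3 + B + 3*v (r(B, v) = -3 + ((B + v) + 2*v) = -3 + (B + 3*v) = -3 + B + 3*v)
y = 31311 (y = ((-3 - 3 + 3*(-1))*71)*(-49) = ((-3 - 3 - 3)*71)*(-49) = -9*71*(-49) = -639*(-49) = 31311)
y/943341 = 31311/943341 = 31311*(1/943341) = 1491/44921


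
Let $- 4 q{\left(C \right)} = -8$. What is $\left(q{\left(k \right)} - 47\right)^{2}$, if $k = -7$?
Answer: $2025$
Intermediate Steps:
$q{\left(C \right)} = 2$ ($q{\left(C \right)} = \left(- \frac{1}{4}\right) \left(-8\right) = 2$)
$\left(q{\left(k \right)} - 47\right)^{2} = \left(2 - 47\right)^{2} = \left(-45\right)^{2} = 2025$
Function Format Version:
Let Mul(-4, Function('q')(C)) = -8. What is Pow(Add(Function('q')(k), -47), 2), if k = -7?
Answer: 2025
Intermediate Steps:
Function('q')(C) = 2 (Function('q')(C) = Mul(Rational(-1, 4), -8) = 2)
Pow(Add(Function('q')(k), -47), 2) = Pow(Add(2, -47), 2) = Pow(-45, 2) = 2025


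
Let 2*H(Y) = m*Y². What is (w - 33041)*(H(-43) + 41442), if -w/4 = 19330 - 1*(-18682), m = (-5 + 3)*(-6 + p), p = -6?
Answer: -11777213070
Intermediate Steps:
m = 24 (m = (-5 + 3)*(-6 - 6) = -2*(-12) = 24)
w = -152048 (w = -4*(19330 - 1*(-18682)) = -4*(19330 + 18682) = -4*38012 = -152048)
H(Y) = 12*Y² (H(Y) = (24*Y²)/2 = 12*Y²)
(w - 33041)*(H(-43) + 41442) = (-152048 - 33041)*(12*(-43)² + 41442) = -185089*(12*1849 + 41442) = -185089*(22188 + 41442) = -185089*63630 = -11777213070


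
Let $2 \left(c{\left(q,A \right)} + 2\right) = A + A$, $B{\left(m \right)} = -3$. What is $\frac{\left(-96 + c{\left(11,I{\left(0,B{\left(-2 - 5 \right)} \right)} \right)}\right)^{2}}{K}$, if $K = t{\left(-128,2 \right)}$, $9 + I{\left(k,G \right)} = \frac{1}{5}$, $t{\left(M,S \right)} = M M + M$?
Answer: $\frac{71289}{101600} \approx 0.70166$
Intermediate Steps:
$t{\left(M,S \right)} = M + M^{2}$ ($t{\left(M,S \right)} = M^{2} + M = M + M^{2}$)
$I{\left(k,G \right)} = - \frac{44}{5}$ ($I{\left(k,G \right)} = -9 + \frac{1}{5} = - \frac{44}{5}$)
$c{\left(q,A \right)} = -2 + A$ ($c{\left(q,A \right)} = -2 + \frac{A + A}{2} = -2 + \frac{2 A}{2} = -2 + A$)
$K = 16256$ ($K = - 128 \left(1 - 128\right) = \left(-128\right) \left(-127\right) = 16256$)
$\frac{\left(-96 + c{\left(11,I{\left(0,B{\left(-2 - 5 \right)} \right)} \right)}\right)^{2}}{K} = \frac{\left(-96 - \frac{54}{5}\right)^{2}}{16256} = \left(-96 - \frac{54}{5}\right)^{2} \cdot \frac{1}{16256} = \left(- \frac{534}{5}\right)^{2} \cdot \frac{1}{16256} = \frac{285156}{25} \cdot \frac{1}{16256} = \frac{71289}{101600}$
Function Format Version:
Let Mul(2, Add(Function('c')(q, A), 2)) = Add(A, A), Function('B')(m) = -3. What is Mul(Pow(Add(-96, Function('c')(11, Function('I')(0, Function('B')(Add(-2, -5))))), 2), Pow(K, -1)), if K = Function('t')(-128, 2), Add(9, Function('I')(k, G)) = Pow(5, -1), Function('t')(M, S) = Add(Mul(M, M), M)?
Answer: Rational(71289, 101600) ≈ 0.70166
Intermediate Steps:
Function('t')(M, S) = Add(M, Pow(M, 2)) (Function('t')(M, S) = Add(Pow(M, 2), M) = Add(M, Pow(M, 2)))
Function('I')(k, G) = Rational(-44, 5) (Function('I')(k, G) = Add(-9, Pow(5, -1)) = Add(-9, Rational(1, 5)) = Rational(-44, 5))
Function('c')(q, A) = Add(-2, A) (Function('c')(q, A) = Add(-2, Mul(Rational(1, 2), Add(A, A))) = Add(-2, Mul(Rational(1, 2), Mul(2, A))) = Add(-2, A))
K = 16256 (K = Mul(-128, Add(1, -128)) = Mul(-128, -127) = 16256)
Mul(Pow(Add(-96, Function('c')(11, Function('I')(0, Function('B')(Add(-2, -5))))), 2), Pow(K, -1)) = Mul(Pow(Add(-96, Add(-2, Rational(-44, 5))), 2), Pow(16256, -1)) = Mul(Pow(Add(-96, Rational(-54, 5)), 2), Rational(1, 16256)) = Mul(Pow(Rational(-534, 5), 2), Rational(1, 16256)) = Mul(Rational(285156, 25), Rational(1, 16256)) = Rational(71289, 101600)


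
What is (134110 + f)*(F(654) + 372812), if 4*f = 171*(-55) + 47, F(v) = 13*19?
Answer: 98316341919/2 ≈ 4.9158e+10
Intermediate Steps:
F(v) = 247
f = -4679/2 (f = (171*(-55) + 47)/4 = (-9405 + 47)/4 = (¼)*(-9358) = -4679/2 ≈ -2339.5)
(134110 + f)*(F(654) + 372812) = (134110 - 4679/2)*(247 + 372812) = (263541/2)*373059 = 98316341919/2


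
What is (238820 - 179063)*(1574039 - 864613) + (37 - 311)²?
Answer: 42393244558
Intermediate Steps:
(238820 - 179063)*(1574039 - 864613) + (37 - 311)² = 59757*709426 + (-274)² = 42393169482 + 75076 = 42393244558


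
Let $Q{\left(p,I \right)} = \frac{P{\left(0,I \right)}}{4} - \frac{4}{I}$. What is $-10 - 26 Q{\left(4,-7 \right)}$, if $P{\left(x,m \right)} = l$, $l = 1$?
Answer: $- \frac{439}{14} \approx -31.357$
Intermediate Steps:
$P{\left(x,m \right)} = 1$
$Q{\left(p,I \right)} = \frac{1}{4} - \frac{4}{I}$ ($Q{\left(p,I \right)} = 1 \cdot \frac{1}{4} - \frac{4}{I} = \frac{1}{4} - \frac{4}{I}$)
$-10 - 26 Q{\left(4,-7 \right)} = -10 - 26 \frac{-16 - 7}{4 \left(-7\right)} = -10 - 26 \cdot \frac{1}{4} \left(- \frac{1}{7}\right) \left(-23\right) = -10 - \frac{299}{14} = - \frac{439}{14}$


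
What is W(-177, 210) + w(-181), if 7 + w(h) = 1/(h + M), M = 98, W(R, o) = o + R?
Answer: 2157/83 ≈ 25.988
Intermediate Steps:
W(R, o) = R + o
w(h) = -7 + 1/(98 + h) (w(h) = -7 + 1/(h + 98) = -7 + 1/(98 + h))
W(-177, 210) + w(-181) = (-177 + 210) + (-685 - 7*(-181))/(98 - 181) = 33 + (-685 + 1267)/(-83) = 33 - 1/83*582 = 33 - 582/83 = 2157/83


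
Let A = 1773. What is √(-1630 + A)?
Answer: √143 ≈ 11.958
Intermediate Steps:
√(-1630 + A) = √(-1630 + 1773) = √143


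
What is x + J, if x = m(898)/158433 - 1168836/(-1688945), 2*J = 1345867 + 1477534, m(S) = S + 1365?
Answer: 755499070693705231/535169246370 ≈ 1.4117e+6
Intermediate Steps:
m(S) = 1365 + S
J = 2823401/2 (J = (1345867 + 1477534)/2 = (1/2)*2823401 = 2823401/2 ≈ 1.4117e+6)
x = 189004276523/267584623185 (x = (1365 + 898)/158433 - 1168836/(-1688945) = 2263*(1/158433) - 1168836*(-1/1688945) = 2263/158433 + 1168836/1688945 = 189004276523/267584623185 ≈ 0.70634)
x + J = 189004276523/267584623185 + 2823401/2 = 755499070693705231/535169246370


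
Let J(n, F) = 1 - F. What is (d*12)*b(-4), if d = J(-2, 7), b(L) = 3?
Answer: -216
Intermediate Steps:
d = -6 (d = 1 - 1*7 = 1 - 7 = -6)
(d*12)*b(-4) = -6*12*3 = -72*3 = -216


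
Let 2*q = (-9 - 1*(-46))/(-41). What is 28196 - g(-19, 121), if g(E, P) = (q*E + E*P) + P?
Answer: 2489965/82 ≈ 30365.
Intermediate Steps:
q = -37/82 (q = ((-9 - 1*(-46))/(-41))/2 = ((-9 + 46)*(-1/41))/2 = (37*(-1/41))/2 = (½)*(-37/41) = -37/82 ≈ -0.45122)
g(E, P) = P - 37*E/82 + E*P (g(E, P) = (-37*E/82 + E*P) + P = P - 37*E/82 + E*P)
28196 - g(-19, 121) = 28196 - (121 - 37/82*(-19) - 19*121) = 28196 - (121 + 703/82 - 2299) = 28196 - 1*(-177893/82) = 28196 + 177893/82 = 2489965/82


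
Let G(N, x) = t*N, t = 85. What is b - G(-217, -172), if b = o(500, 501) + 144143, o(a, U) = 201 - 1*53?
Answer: 162736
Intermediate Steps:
o(a, U) = 148 (o(a, U) = 201 - 53 = 148)
G(N, x) = 85*N
b = 144291 (b = 148 + 144143 = 144291)
b - G(-217, -172) = 144291 - 85*(-217) = 144291 - 1*(-18445) = 144291 + 18445 = 162736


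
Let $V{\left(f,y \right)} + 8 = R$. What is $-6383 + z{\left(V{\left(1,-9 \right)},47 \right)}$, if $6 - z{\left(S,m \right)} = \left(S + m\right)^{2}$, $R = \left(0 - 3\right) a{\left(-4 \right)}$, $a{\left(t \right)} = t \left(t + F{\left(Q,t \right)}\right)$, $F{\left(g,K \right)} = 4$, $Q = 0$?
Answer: $-7898$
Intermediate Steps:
$a{\left(t \right)} = t \left(4 + t\right)$ ($a{\left(t \right)} = t \left(t + 4\right) = t \left(4 + t\right)$)
$R = 0$ ($R = \left(0 - 3\right) \left(- 4 \left(4 - 4\right)\right) = - 3 \left(\left(-4\right) 0\right) = \left(-3\right) 0 = 0$)
$V{\left(f,y \right)} = -8$ ($V{\left(f,y \right)} = -8 + 0 = -8$)
$z{\left(S,m \right)} = 6 - \left(S + m\right)^{2}$
$-6383 + z{\left(V{\left(1,-9 \right)},47 \right)} = -6383 + \left(6 - \left(-8 + 47\right)^{2}\right) = -6383 + \left(6 - 39^{2}\right) = -6383 + \left(6 - 1521\right) = -6383 - 1515 = -7898$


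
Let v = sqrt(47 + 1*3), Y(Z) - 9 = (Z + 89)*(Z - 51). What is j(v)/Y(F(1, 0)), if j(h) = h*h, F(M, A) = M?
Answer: -50/4491 ≈ -0.011133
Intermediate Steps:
Y(Z) = 9 + (-51 + Z)*(89 + Z) (Y(Z) = 9 + (Z + 89)*(Z - 51) = 9 + (89 + Z)*(-51 + Z) = 9 + (-51 + Z)*(89 + Z))
v = 5*sqrt(2) (v = sqrt(47 + 3) = sqrt(50) = 5*sqrt(2) ≈ 7.0711)
j(h) = h**2
j(v)/Y(F(1, 0)) = (5*sqrt(2))**2/(-4530 + 1**2 + 38*1) = 50/(-4530 + 1 + 38) = 50/(-4491) = 50*(-1/4491) = -50/4491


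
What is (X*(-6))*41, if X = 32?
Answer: -7872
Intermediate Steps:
(X*(-6))*41 = (32*(-6))*41 = -192*41 = -7872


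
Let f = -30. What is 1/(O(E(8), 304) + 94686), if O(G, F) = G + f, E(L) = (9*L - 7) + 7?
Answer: 1/94728 ≈ 1.0557e-5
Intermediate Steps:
E(L) = 9*L (E(L) = (-7 + 9*L) + 7 = 9*L)
O(G, F) = -30 + G (O(G, F) = G - 30 = -30 + G)
1/(O(E(8), 304) + 94686) = 1/((-30 + 9*8) + 94686) = 1/((-30 + 72) + 94686) = 1/(42 + 94686) = 1/94728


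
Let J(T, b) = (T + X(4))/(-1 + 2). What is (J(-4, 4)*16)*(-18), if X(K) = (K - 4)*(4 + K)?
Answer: 1152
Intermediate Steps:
X(K) = (-4 + K)*(4 + K)
J(T, b) = T (J(T, b) = (T + (-16 + 4²))/(-1 + 2) = (T + (-16 + 16))/1 = (T + 0)*1 = T*1 = T)
(J(-4, 4)*16)*(-18) = -4*16*(-18) = -64*(-18) = 1152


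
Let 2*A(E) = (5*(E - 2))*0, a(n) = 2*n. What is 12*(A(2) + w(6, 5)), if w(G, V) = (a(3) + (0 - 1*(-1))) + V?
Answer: 144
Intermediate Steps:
w(G, V) = 7 + V (w(G, V) = (2*3 + (0 - 1*(-1))) + V = (6 + (0 + 1)) + V = (6 + 1) + V = 7 + V)
A(E) = 0 (A(E) = ((5*(E - 2))*0)/2 = ((5*(-2 + E))*0)/2 = ((-10 + 5*E)*0)/2 = (1/2)*0 = 0)
12*(A(2) + w(6, 5)) = 12*(0 + (7 + 5)) = 12*(0 + 12) = 12*12 = 144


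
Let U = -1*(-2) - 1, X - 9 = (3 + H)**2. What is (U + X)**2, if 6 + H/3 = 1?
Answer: 23716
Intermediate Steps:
H = -15 (H = -18 + 3*1 = -18 + 3 = -15)
X = 153 (X = 9 + (3 - 15)**2 = 9 + (-12)**2 = 9 + 144 = 153)
U = 1 (U = 2 - 1 = 1)
(U + X)**2 = (1 + 153)**2 = 154**2 = 23716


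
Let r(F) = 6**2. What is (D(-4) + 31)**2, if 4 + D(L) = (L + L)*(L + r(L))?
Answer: 52441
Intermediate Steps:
r(F) = 36
D(L) = -4 + 2*L*(36 + L) (D(L) = -4 + (L + L)*(L + 36) = -4 + (2*L)*(36 + L) = -4 + 2*L*(36 + L))
(D(-4) + 31)**2 = ((-4 + 2*(-4)**2 + 72*(-4)) + 31)**2 = ((-4 + 2*16 - 288) + 31)**2 = ((-4 + 32 - 288) + 31)**2 = (-260 + 31)**2 = (-229)**2 = 52441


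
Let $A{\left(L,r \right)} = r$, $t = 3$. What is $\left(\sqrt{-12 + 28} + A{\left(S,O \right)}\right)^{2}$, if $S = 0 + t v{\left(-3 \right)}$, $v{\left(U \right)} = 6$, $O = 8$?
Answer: $144$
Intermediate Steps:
$S = 18$ ($S = 0 + 3 \cdot 6 = 0 + 18 = 18$)
$\left(\sqrt{-12 + 28} + A{\left(S,O \right)}\right)^{2} = \left(\sqrt{-12 + 28} + 8\right)^{2} = \left(\sqrt{16} + 8\right)^{2} = \left(4 + 8\right)^{2} = 12^{2} = 144$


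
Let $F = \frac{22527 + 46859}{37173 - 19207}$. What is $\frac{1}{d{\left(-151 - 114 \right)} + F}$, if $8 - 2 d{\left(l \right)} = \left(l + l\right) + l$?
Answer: $\frac{17966}{7282735} \approx 0.0024669$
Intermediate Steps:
$d{\left(l \right)} = 4 - \frac{3 l}{2}$ ($d{\left(l \right)} = 4 - \frac{\left(l + l\right) + l}{2} = 4 - \frac{2 l + l}{2} = 4 - \frac{3 l}{2}$)
$F = \frac{34693}{8983}$ ($F = \frac{69386}{17966} = 69386 \cdot \frac{1}{17966} = \frac{34693}{8983} \approx 3.8621$)
$\frac{1}{d{\left(-151 - 114 \right)} + F} = \frac{1}{\left(4 - \frac{3 \left(-151 - 114\right)}{2}\right) + \frac{34693}{8983}} = \frac{1}{\left(4 - - \frac{795}{2}\right) + \frac{34693}{8983}} = \frac{1}{\left(4 + \frac{795}{2}\right) + \frac{34693}{8983}} = \frac{1}{\frac{803}{2} + \frac{34693}{8983}} = \frac{1}{\frac{7282735}{17966}} = \frac{17966}{7282735}$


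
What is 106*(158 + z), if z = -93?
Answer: 6890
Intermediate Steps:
106*(158 + z) = 106*(158 - 93) = 106*65 = 6890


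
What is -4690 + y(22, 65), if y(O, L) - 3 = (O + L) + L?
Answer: -4535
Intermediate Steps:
y(O, L) = 3 + O + 2*L (y(O, L) = 3 + ((O + L) + L) = 3 + ((L + O) + L) = 3 + (O + 2*L) = 3 + O + 2*L)
-4690 + y(22, 65) = -4690 + (3 + 22 + 2*65) = -4690 + (3 + 22 + 130) = -4690 + 155 = -4535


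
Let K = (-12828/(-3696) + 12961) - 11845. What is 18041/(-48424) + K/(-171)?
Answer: -4411658329/637598808 ≈ -6.9192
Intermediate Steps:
K = 344797/308 (K = (-12828*(-1/3696) + 12961) - 11845 = (1069/308 + 12961) - 11845 = 3993057/308 - 11845 = 344797/308 ≈ 1119.5)
18041/(-48424) + K/(-171) = 18041/(-48424) + (344797/308)/(-171) = 18041*(-1/48424) + (344797/308)*(-1/171) = -18041/48424 - 344797/52668 = -4411658329/637598808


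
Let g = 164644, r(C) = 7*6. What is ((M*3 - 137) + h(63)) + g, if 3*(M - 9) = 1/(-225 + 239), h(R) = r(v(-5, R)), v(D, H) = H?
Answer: 2304065/14 ≈ 1.6458e+5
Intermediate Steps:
r(C) = 42
h(R) = 42
M = 379/42 (M = 9 + 1/(3*(-225 + 239)) = 9 + (1/3)/14 = 9 + (1/3)*(1/14) = 9 + 1/42 = 379/42 ≈ 9.0238)
((M*3 - 137) + h(63)) + g = (((379/42)*3 - 137) + 42) + 164644 = ((379/14 - 137) + 42) + 164644 = (-1539/14 + 42) + 164644 = -951/14 + 164644 = 2304065/14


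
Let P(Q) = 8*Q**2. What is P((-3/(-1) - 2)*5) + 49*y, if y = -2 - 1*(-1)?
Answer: 151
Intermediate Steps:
y = -1 (y = -2 + 1 = -1)
P((-3/(-1) - 2)*5) + 49*y = 8*((-3/(-1) - 2)*5)**2 + 49*(-1) = 8*((-3*(-1) - 2)*5)**2 - 49 = 8*((3 - 2)*5)**2 - 49 = 8*(1*5)**2 - 49 = 8*5**2 - 49 = 8*25 - 49 = 200 - 49 = 151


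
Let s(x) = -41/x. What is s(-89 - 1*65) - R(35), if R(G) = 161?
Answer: -24753/154 ≈ -160.73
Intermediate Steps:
s(-89 - 1*65) - R(35) = -41/(-89 - 1*65) - 1*161 = -41/(-89 - 65) - 161 = -41/(-154) - 161 = -41*(-1/154) - 161 = 41/154 - 161 = -24753/154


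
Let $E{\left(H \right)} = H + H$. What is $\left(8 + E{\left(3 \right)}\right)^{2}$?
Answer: $196$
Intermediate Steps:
$E{\left(H \right)} = 2 H$
$\left(8 + E{\left(3 \right)}\right)^{2} = \left(8 + 2 \cdot 3\right)^{2} = \left(8 + 6\right)^{2} = 14^{2} = 196$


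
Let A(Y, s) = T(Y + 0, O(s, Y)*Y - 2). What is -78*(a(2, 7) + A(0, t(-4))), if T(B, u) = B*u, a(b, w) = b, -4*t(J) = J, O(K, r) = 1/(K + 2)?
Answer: -156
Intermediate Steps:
O(K, r) = 1/(2 + K)
t(J) = -J/4
A(Y, s) = Y*(-2 + Y/(2 + s)) (A(Y, s) = (Y + 0)*(Y/(2 + s) - 2) = Y*(Y/(2 + s) - 2) = Y*(-2 + Y/(2 + s)))
-78*(a(2, 7) + A(0, t(-4))) = -78*(2 + 0*(-4 + 0 - (-1)*(-4)/2)/(2 - 1/4*(-4))) = -78*(2 + 0*(-4 + 0 - 2*1)/(2 + 1)) = -78*(2 + 0*(-4 + 0 - 2)/3) = -78*(2 + 0*(1/3)*(-6)) = -78*(2 + 0) = -78*2 = -156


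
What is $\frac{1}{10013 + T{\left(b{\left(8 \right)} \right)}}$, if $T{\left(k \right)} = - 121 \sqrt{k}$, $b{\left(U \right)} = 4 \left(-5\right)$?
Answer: $\frac{10013}{100552989} + \frac{242 i \sqrt{5}}{100552989} \approx 9.9579 \cdot 10^{-5} + 5.3815 \cdot 10^{-6} i$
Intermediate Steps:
$b{\left(U \right)} = -20$
$\frac{1}{10013 + T{\left(b{\left(8 \right)} \right)}} = \frac{1}{10013 - 121 \sqrt{-20}} = \frac{1}{10013 - 121 \cdot 2 i \sqrt{5}} = \frac{1}{10013 - 242 i \sqrt{5}}$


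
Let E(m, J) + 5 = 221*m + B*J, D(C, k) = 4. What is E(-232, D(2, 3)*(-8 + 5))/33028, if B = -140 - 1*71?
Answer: -48745/33028 ≈ -1.4759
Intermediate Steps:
B = -211 (B = -140 - 71 = -211)
E(m, J) = -5 - 211*J + 221*m (E(m, J) = -5 + (221*m - 211*J) = -5 + (-211*J + 221*m) = -5 - 211*J + 221*m)
E(-232, D(2, 3)*(-8 + 5))/33028 = (-5 - 844*(-8 + 5) + 221*(-232))/33028 = (-5 - 844*(-3) - 51272)*(1/33028) = (-5 - 211*(-12) - 51272)*(1/33028) = (-5 + 2532 - 51272)*(1/33028) = -48745*1/33028 = -48745/33028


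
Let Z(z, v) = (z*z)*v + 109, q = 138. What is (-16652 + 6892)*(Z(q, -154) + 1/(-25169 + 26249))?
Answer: 772816407596/27 ≈ 2.8623e+10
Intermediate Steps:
Z(z, v) = 109 + v*z² (Z(z, v) = z²*v + 109 = v*z² + 109 = 109 + v*z²)
(-16652 + 6892)*(Z(q, -154) + 1/(-25169 + 26249)) = (-16652 + 6892)*((109 - 154*138²) + 1/(-25169 + 26249)) = -9760*((109 - 154*19044) + 1/1080) = -9760*((109 - 2932776) + 1/1080) = -9760*(-2932667 + 1/1080) = -9760*(-3167280359/1080) = 772816407596/27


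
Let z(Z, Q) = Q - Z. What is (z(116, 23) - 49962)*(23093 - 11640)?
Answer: -573279915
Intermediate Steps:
(z(116, 23) - 49962)*(23093 - 11640) = ((23 - 1*116) - 49962)*(23093 - 11640) = ((23 - 116) - 49962)*11453 = (-93 - 49962)*11453 = -50055*11453 = -573279915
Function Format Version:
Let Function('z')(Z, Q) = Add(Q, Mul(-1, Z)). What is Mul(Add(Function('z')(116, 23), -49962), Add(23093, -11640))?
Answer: -573279915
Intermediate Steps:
Mul(Add(Function('z')(116, 23), -49962), Add(23093, -11640)) = Mul(Add(Add(23, Mul(-1, 116)), -49962), Add(23093, -11640)) = Mul(Add(Add(23, -116), -49962), 11453) = Mul(Add(-93, -49962), 11453) = Mul(-50055, 11453) = -573279915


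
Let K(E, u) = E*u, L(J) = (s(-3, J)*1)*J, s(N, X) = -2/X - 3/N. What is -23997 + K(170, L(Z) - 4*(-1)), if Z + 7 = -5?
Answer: -25697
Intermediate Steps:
Z = -12 (Z = -7 - 5 = -12)
s(N, X) = -3/N - 2/X
L(J) = J*(1 - 2/J) (L(J) = ((-3/(-3) - 2/J)*1)*J = ((-3*(-1/3) - 2/J)*1)*J = ((1 - 2/J)*1)*J = (1 - 2/J)*J = J*(1 - 2/J))
-23997 + K(170, L(Z) - 4*(-1)) = -23997 + 170*((-2 - 12) - 4*(-1)) = -23997 + 170*(-14 + 4) = -23997 + 170*(-10) = -23997 - 1700 = -25697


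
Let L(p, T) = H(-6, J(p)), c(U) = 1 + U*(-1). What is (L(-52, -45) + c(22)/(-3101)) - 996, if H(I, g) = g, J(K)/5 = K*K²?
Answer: -311887945/443 ≈ -7.0404e+5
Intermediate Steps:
J(K) = 5*K³ (J(K) = 5*(K*K²) = 5*K³)
c(U) = 1 - U
L(p, T) = 5*p³
(L(-52, -45) + c(22)/(-3101)) - 996 = (5*(-52)³ + (1 - 1*22)/(-3101)) - 996 = (5*(-140608) + (1 - 22)*(-1/3101)) - 996 = (-703040 - 21*(-1/3101)) - 996 = (-703040 + 3/443) - 996 = -311446717/443 - 996 = -311887945/443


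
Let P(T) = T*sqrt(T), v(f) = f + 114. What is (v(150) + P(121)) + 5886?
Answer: 7481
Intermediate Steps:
v(f) = 114 + f
P(T) = T**(3/2)
(v(150) + P(121)) + 5886 = ((114 + 150) + 121**(3/2)) + 5886 = (264 + 1331) + 5886 = 1595 + 5886 = 7481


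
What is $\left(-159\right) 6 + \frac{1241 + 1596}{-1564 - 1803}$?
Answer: $- \frac{3214955}{3367} \approx -954.84$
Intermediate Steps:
$\left(-159\right) 6 + \frac{1241 + 1596}{-1564 - 1803} = -954 + \frac{2837}{-3367} = -954 + 2837 \left(- \frac{1}{3367}\right) = -954 - \frac{2837}{3367} = - \frac{3214955}{3367}$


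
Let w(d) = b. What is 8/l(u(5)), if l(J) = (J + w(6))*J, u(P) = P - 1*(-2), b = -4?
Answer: 8/21 ≈ 0.38095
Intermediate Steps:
w(d) = -4
u(P) = 2 + P (u(P) = P + 2 = 2 + P)
l(J) = J*(-4 + J) (l(J) = (J - 4)*J = (-4 + J)*J = J*(-4 + J))
8/l(u(5)) = 8/(((2 + 5)*(-4 + (2 + 5)))) = 8/((7*(-4 + 7))) = 8/((7*3)) = 8/21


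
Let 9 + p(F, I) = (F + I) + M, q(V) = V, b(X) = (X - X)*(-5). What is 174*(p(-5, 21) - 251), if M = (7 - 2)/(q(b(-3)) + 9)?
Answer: -127078/3 ≈ -42359.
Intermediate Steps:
b(X) = 0 (b(X) = 0*(-5) = 0)
M = 5/9 (M = (7 - 2)/(0 + 9) = 5/9 ≈ 0.55556)
p(F, I) = -76/9 + F + I (p(F, I) = -9 + ((F + I) + 5/9) = -9 + (5/9 + F + I) = -76/9 + F + I)
174*(p(-5, 21) - 251) = 174*((-76/9 - 5 + 21) - 251) = 174*(68/9 - 251) = 174*(-2191/9) = -127078/3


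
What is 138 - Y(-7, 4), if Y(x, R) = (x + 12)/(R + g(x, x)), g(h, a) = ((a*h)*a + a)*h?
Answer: 338647/2454 ≈ 138.00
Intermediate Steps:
g(h, a) = h*(a + h*a²) (g(h, a) = (h*a² + a)*h = (a + h*a²)*h = h*(a + h*a²))
Y(x, R) = (12 + x)/(R + x²*(1 + x²)) (Y(x, R) = (x + 12)/(R + x*x*(1 + x*x)) = (12 + x)/(R + x*x*(1 + x²)) = (12 + x)/(R + x²*(1 + x²)))
138 - Y(-7, 4) = 138 - (12 - 7)/(4 + (-7)² + (-7)⁴) = 138 - 5/(4 + 49 + 2401) = 138 - 5/2454 = 338647/2454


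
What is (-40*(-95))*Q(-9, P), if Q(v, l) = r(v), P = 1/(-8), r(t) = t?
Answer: -34200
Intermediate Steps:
P = -⅛ ≈ -0.12500
Q(v, l) = v
(-40*(-95))*Q(-9, P) = -40*(-95)*(-9) = 3800*(-9) = -34200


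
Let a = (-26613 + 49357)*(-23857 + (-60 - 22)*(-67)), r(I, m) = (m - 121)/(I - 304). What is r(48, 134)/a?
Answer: 13/106917906432 ≈ 1.2159e-10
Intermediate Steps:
r(I, m) = (-121 + m)/(-304 + I)
a = -417648072 (a = 22744*(-23857 - 82*(-67)) = 22744*(-23857 + 5494) = 22744*(-18363) = -417648072)
r(48, 134)/a = ((-121 + 134)/(-304 + 48))/(-417648072) = (13/(-256))*(-1/417648072) = -1/256*13*(-1/417648072) = -13/256*(-1/417648072) = 13/106917906432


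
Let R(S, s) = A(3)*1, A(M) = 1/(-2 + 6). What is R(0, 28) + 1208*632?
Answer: 3053825/4 ≈ 7.6346e+5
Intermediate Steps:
A(M) = ¼ (A(M) = 1/4 = ¼)
R(S, s) = ¼ (R(S, s) = (¼)*1 = ¼)
R(0, 28) + 1208*632 = ¼ + 1208*632 = ¼ + 763456 = 3053825/4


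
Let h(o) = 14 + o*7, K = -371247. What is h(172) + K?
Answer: -370029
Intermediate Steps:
h(o) = 14 + 7*o
h(172) + K = (14 + 7*172) - 371247 = (14 + 1204) - 371247 = 1218 - 371247 = -370029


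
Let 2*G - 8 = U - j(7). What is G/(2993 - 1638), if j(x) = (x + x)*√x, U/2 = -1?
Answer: 3/1355 - 7*√7/1355 ≈ -0.011454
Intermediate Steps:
U = -2 (U = 2*(-1) = -2)
j(x) = 2*x^(3/2) (j(x) = (2*x)*√x = 2*x^(3/2))
G = 3 - 7*√7 (G = 4 + (-2 - 2*7^(3/2))/2 = 4 + (-2 - 2*7*√7)/2 = 4 + (-2 - 14*√7)/2 = 4 + (-1 - 7*√7) = 3 - 7*√7 ≈ -15.520)
G/(2993 - 1638) = (3 - 7*√7)/(2993 - 1638) = (3 - 7*√7)/1355 = 3/1355 - 7*√7/1355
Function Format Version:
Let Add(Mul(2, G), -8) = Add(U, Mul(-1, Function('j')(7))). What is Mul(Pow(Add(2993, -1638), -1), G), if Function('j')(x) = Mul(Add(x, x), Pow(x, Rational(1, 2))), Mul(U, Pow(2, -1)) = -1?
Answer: Add(Rational(3, 1355), Mul(Rational(-7, 1355), Pow(7, Rational(1, 2)))) ≈ -0.011454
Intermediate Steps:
U = -2 (U = Mul(2, -1) = -2)
Function('j')(x) = Mul(2, Pow(x, Rational(3, 2))) (Function('j')(x) = Mul(Mul(2, x), Pow(x, Rational(1, 2))) = Mul(2, Pow(x, Rational(3, 2))))
G = Add(3, Mul(-7, Pow(7, Rational(1, 2)))) (G = Add(4, Mul(Rational(1, 2), Add(-2, Mul(-1, Mul(2, Pow(7, Rational(3, 2))))))) = Add(4, Mul(Rational(1, 2), Add(-2, Mul(-1, Mul(2, Mul(7, Pow(7, Rational(1, 2)))))))) = Add(4, Mul(Rational(1, 2), Add(-2, Mul(-1, Mul(14, Pow(7, Rational(1, 2))))))) = Add(4, Mul(Rational(1, 2), Add(-2, Mul(-14, Pow(7, Rational(1, 2)))))) = Add(4, Add(-1, Mul(-7, Pow(7, Rational(1, 2))))) = Add(3, Mul(-7, Pow(7, Rational(1, 2)))) ≈ -15.520)
Mul(Pow(Add(2993, -1638), -1), G) = Mul(Pow(Add(2993, -1638), -1), Add(3, Mul(-7, Pow(7, Rational(1, 2))))) = Mul(Pow(1355, -1), Add(3, Mul(-7, Pow(7, Rational(1, 2))))) = Mul(Rational(1, 1355), Add(3, Mul(-7, Pow(7, Rational(1, 2))))) = Add(Rational(3, 1355), Mul(Rational(-7, 1355), Pow(7, Rational(1, 2))))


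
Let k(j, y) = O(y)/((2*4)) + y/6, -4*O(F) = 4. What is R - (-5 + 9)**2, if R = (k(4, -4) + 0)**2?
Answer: -8855/576 ≈ -15.373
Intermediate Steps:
O(F) = -1 (O(F) = -1/4*4 = -1)
k(j, y) = -1/8 + y/6 (k(j, y) = -1/(2*4) + y/6 = -1/8 + y*(1/6) = -1*1/8 + y/6 = -1/8 + y/6)
R = 361/576 (R = ((-1/8 + (1/6)*(-4)) + 0)**2 = ((-1/8 - 2/3) + 0)**2 = (-19/24 + 0)**2 = (-19/24)**2 = 361/576 ≈ 0.62674)
R - (-5 + 9)**2 = 361/576 - (-5 + 9)**2 = 361/576 - 1*4**2 = 361/576 - 1*16 = 361/576 - 16 = -8855/576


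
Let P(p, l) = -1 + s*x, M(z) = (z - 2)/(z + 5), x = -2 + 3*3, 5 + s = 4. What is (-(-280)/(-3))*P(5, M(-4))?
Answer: 2240/3 ≈ 746.67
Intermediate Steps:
s = -1 (s = -5 + 4 = -1)
x = 7 (x = -2 + 9 = 7)
M(z) = (-2 + z)/(5 + z)
P(p, l) = -8 (P(p, l) = -1 - 1*7 = -1 - 7 = -8)
(-(-280)/(-3))*P(5, M(-4)) = -(-280)/(-3)*(-8) = -(-280)*(-1)/3*(-8) = -10*28/3*(-8) = -280/3*(-8) = 2240/3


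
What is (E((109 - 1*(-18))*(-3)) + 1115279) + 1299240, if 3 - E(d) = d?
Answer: 2414903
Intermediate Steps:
E(d) = 3 - d
(E((109 - 1*(-18))*(-3)) + 1115279) + 1299240 = ((3 - (109 - 1*(-18))*(-3)) + 1115279) + 1299240 = ((3 - (109 + 18)*(-3)) + 1115279) + 1299240 = ((3 - 127*(-3)) + 1115279) + 1299240 = ((3 - 1*(-381)) + 1115279) + 1299240 = ((3 + 381) + 1115279) + 1299240 = (384 + 1115279) + 1299240 = 1115663 + 1299240 = 2414903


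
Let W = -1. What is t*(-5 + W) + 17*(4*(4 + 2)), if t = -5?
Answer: 438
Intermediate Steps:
t*(-5 + W) + 17*(4*(4 + 2)) = -5*(-5 - 1) + 17*(4*(4 + 2)) = -5*(-6) + 17*(4*6) = 30 + 17*24 = 30 + 408 = 438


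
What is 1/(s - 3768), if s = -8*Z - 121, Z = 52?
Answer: -1/4305 ≈ -0.00023229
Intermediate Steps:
s = -537 (s = -8*52 - 121 = -416 - 121 = -537)
1/(s - 3768) = 1/(-537 - 3768) = 1/(-4305) = -1/4305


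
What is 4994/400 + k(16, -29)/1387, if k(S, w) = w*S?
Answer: 3370539/277400 ≈ 12.150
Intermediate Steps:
k(S, w) = S*w
4994/400 + k(16, -29)/1387 = 4994/400 + (16*(-29))/1387 = 4994*(1/400) - 464*1/1387 = 2497/200 - 464/1387 = 3370539/277400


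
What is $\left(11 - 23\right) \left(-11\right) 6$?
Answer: $792$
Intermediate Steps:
$\left(11 - 23\right) \left(-11\right) 6 = \left(-12\right) \left(-11\right) 6 = 132 \cdot 6 = 792$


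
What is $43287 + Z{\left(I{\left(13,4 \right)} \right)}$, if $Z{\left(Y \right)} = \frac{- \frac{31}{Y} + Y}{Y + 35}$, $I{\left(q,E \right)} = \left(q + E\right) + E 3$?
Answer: $\frac{40170741}{928} \approx 43287.0$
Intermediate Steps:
$I{\left(q,E \right)} = q + 4 E$ ($I{\left(q,E \right)} = \left(E + q\right) + 3 E = q + 4 E$)
$Z{\left(Y \right)} = \frac{Y - \frac{31}{Y}}{35 + Y}$
$43287 + Z{\left(I{\left(13,4 \right)} \right)} = 43287 + \frac{-31 + \left(13 + 4 \cdot 4\right)^{2}}{\left(13 + 4 \cdot 4\right) \left(35 + \left(13 + 4 \cdot 4\right)\right)} = 43287 + \frac{-31 + \left(13 + 16\right)^{2}}{\left(13 + 16\right) \left(35 + \left(13 + 16\right)\right)} = 43287 + \frac{-31 + 29^{2}}{29 \left(35 + 29\right)} = 43287 + \frac{-31 + 841}{29 \cdot 64} = 43287 + \frac{1}{29} \cdot \frac{1}{64} \cdot 810 = 43287 + \frac{405}{928} = \frac{40170741}{928}$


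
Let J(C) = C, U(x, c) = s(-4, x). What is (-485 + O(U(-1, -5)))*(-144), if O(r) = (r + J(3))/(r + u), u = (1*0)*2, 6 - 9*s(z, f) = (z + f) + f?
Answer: 69372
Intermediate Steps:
s(z, f) = ⅔ - 2*f/9 - z/9 (s(z, f) = ⅔ - ((z + f) + f)/9 = ⅔ - ((f + z) + f)/9 = ⅔ - (z + 2*f)/9 = ⅔ + (-2*f/9 - z/9) = ⅔ - 2*f/9 - z/9)
U(x, c) = 10/9 - 2*x/9 (U(x, c) = ⅔ - 2*x/9 - ⅑*(-4) = ⅔ - 2*x/9 + 4/9 = 10/9 - 2*x/9)
u = 0 (u = 0*2 = 0)
O(r) = (3 + r)/r (O(r) = (r + 3)/(r + 0) = (3 + r)/r)
(-485 + O(U(-1, -5)))*(-144) = (-485 + (3 + (10/9 - 2/9*(-1)))/(10/9 - 2/9*(-1)))*(-144) = (-485 + (3 + (10/9 + 2/9))/(10/9 + 2/9))*(-144) = (-485 + (3 + 4/3)/(4/3))*(-144) = (-485 + (¾)*(13/3))*(-144) = (-485 + 13/4)*(-144) = -1927/4*(-144) = 69372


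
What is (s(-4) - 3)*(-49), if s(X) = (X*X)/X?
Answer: 343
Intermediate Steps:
s(X) = X (s(X) = X²/X = X)
(s(-4) - 3)*(-49) = (-4 - 3)*(-49) = -7*(-49) = 343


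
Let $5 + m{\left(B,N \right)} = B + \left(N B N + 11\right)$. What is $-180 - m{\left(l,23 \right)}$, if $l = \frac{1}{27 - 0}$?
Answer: $- \frac{5552}{27} \approx -205.63$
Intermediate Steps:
$l = \frac{1}{27}$ ($l = \frac{1}{27 + \left(-21 + 21\right)} = \frac{1}{27 + 0} = \frac{1}{27} \approx 0.037037$)
$m{\left(B,N \right)} = 6 + B + B N^{2}$ ($m{\left(B,N \right)} = -5 + \left(B + \left(N B N + 11\right)\right) = -5 + \left(B + \left(B N N + 11\right)\right) = -5 + \left(B + \left(B N^{2} + 11\right)\right) = -5 + \left(B + \left(11 + B N^{2}\right)\right) = -5 + \left(11 + B + B N^{2}\right) = 6 + B + B N^{2}$)
$-180 - m{\left(l,23 \right)} = -180 - \left(6 + \frac{1}{27} + \frac{23^{2}}{27}\right) = -180 - \left(6 + \frac{1}{27} + \frac{1}{27} \cdot 529\right) = -180 - \left(6 + \frac{1}{27} + \frac{529}{27}\right) = -180 - \frac{692}{27} = - \frac{5552}{27}$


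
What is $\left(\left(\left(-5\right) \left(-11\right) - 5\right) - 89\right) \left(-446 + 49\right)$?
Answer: $15483$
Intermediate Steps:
$\left(\left(\left(-5\right) \left(-11\right) - 5\right) - 89\right) \left(-446 + 49\right) = \left(\left(55 - 5\right) - 89\right) \left(-397\right) = \left(50 - 89\right) \left(-397\right) = \left(-39\right) \left(-397\right) = 15483$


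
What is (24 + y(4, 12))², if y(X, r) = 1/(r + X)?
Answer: 148225/256 ≈ 579.00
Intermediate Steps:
y(X, r) = 1/(X + r)
(24 + y(4, 12))² = (24 + 1/(4 + 12))² = (24 + 1/16)² = (385/16)² = 148225/256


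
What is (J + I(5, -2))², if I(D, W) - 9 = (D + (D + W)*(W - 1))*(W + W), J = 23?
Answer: 2304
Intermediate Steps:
I(D, W) = 9 + 2*W*(D + (-1 + W)*(D + W)) (I(D, W) = 9 + (D + (D + W)*(W - 1))*(W + W) = 9 + (D + (D + W)*(-1 + W))*(2*W) = 9 + (D + (-1 + W)*(D + W))*(2*W) = 9 + 2*W*(D + (-1 + W)*(D + W)))
(J + I(5, -2))² = (23 + (9 - 2*(-2)² + 2*(-2)³ + 2*5*(-2)²))² = (23 + (9 - 2*4 + 2*(-8) + 2*5*4))² = (23 + (9 - 8 - 16 + 40))² = (23 + 25)² = 48² = 2304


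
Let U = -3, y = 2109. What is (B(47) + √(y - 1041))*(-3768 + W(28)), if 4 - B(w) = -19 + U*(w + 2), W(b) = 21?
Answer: -636990 - 7494*√267 ≈ -7.5944e+5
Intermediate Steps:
B(w) = 29 + 3*w (B(w) = 4 - (-19 - 3*(w + 2)) = 4 - (-19 - 3*(2 + w)) = 4 - (-19 + (-6 - 3*w)) = 4 - (-25 - 3*w) = 4 + (25 + 3*w) = 29 + 3*w)
(B(47) + √(y - 1041))*(-3768 + W(28)) = ((29 + 3*47) + √(2109 - 1041))*(-3768 + 21) = ((29 + 141) + √1068)*(-3747) = (170 + 2*√267)*(-3747) = -636990 - 7494*√267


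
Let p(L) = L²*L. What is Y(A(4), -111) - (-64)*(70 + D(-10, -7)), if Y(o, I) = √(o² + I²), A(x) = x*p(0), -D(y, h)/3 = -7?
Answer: 5935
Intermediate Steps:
p(L) = L³
D(y, h) = 21 (D(y, h) = -3*(-7) = 21)
A(x) = 0 (A(x) = x*0³ = x*0 = 0)
Y(o, I) = √(I² + o²)
Y(A(4), -111) - (-64)*(70 + D(-10, -7)) = √((-111)² + 0²) - (-64)*(70 + 21) = √(12321 + 0) - (-64)*91 = √12321 - 1*(-5824) = 111 + 5824 = 5935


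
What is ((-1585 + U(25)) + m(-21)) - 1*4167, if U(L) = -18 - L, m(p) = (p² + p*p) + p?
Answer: -4934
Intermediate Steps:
m(p) = p + 2*p² (m(p) = (p² + p²) + p = 2*p² + p = p + 2*p²)
((-1585 + U(25)) + m(-21)) - 1*4167 = ((-1585 + (-18 - 1*25)) - 21*(1 + 2*(-21))) - 1*4167 = ((-1585 + (-18 - 25)) - 21*(1 - 42)) - 4167 = ((-1585 - 43) - 21*(-41)) - 4167 = (-1628 + 861) - 4167 = -767 - 4167 = -4934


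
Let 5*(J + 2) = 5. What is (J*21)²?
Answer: 441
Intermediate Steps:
J = -1 (J = -2 + (⅕)*5 = -2 + 1 = -1)
(J*21)² = (-1*21)² = (-21)² = 441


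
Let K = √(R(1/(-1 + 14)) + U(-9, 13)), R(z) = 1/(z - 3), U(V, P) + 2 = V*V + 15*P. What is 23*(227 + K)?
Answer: 5221 + 23*√395162/38 ≈ 5601.5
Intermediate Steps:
U(V, P) = -2 + V² + 15*P (U(V, P) = -2 + (V*V + 15*P) = -2 + (V² + 15*P) = -2 + V² + 15*P)
R(z) = 1/(-3 + z)
K = √395162/38 (K = √(1/(-3 + 1/(-1 + 14)) + (-2 + (-9)² + 15*13)) = √(1/(-3 + 1/13) + (-2 + 81 + 195)) = √(1/(-3 + 1/13) + 274) = √(1/(-38/13) + 274) = √(-13/38 + 274) = √(10399/38) = √395162/38 ≈ 16.543)
23*(227 + K) = 23*(227 + √395162/38) = 5221 + 23*√395162/38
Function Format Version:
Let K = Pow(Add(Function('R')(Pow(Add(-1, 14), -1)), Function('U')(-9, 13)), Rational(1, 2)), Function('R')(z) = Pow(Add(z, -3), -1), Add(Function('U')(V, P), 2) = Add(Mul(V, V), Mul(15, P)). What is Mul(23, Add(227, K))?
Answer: Add(5221, Mul(Rational(23, 38), Pow(395162, Rational(1, 2)))) ≈ 5601.5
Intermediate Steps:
Function('U')(V, P) = Add(-2, Pow(V, 2), Mul(15, P)) (Function('U')(V, P) = Add(-2, Add(Mul(V, V), Mul(15, P))) = Add(-2, Add(Pow(V, 2), Mul(15, P))) = Add(-2, Pow(V, 2), Mul(15, P)))
Function('R')(z) = Pow(Add(-3, z), -1)
K = Mul(Rational(1, 38), Pow(395162, Rational(1, 2))) (K = Pow(Add(Pow(Add(-3, Pow(Add(-1, 14), -1)), -1), Add(-2, Pow(-9, 2), Mul(15, 13))), Rational(1, 2)) = Pow(Add(Pow(Add(-3, Pow(13, -1)), -1), Add(-2, 81, 195)), Rational(1, 2)) = Pow(Add(Pow(Add(-3, Rational(1, 13)), -1), 274), Rational(1, 2)) = Pow(Add(Pow(Rational(-38, 13), -1), 274), Rational(1, 2)) = Pow(Add(Rational(-13, 38), 274), Rational(1, 2)) = Pow(Rational(10399, 38), Rational(1, 2)) = Mul(Rational(1, 38), Pow(395162, Rational(1, 2))) ≈ 16.543)
Mul(23, Add(227, K)) = Mul(23, Add(227, Mul(Rational(1, 38), Pow(395162, Rational(1, 2))))) = Add(5221, Mul(Rational(23, 38), Pow(395162, Rational(1, 2))))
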